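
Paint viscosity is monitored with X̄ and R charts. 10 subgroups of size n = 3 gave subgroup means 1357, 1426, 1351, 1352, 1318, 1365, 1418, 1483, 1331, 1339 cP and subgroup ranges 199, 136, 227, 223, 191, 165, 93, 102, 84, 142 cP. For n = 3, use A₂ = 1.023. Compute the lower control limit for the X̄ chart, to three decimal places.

X̄̄ = (1357 + 1426 + 1351 + 1352 + 1318 + 1365 + 1418 + 1483 + 1331 + 1339) / 10 = 13740.0000 / 10 = 1374.0000
R̄ = (199 + 136 + 227 + 223 + 191 + 165 + 93 + 102 + 84 + 142) / 10 = 1562.0000 / 10 = 156.2000
LCL = X̄̄ − A₂·R̄ = 1374.0000 − 1.023 × 156.2000 = 1214.2074

1214.207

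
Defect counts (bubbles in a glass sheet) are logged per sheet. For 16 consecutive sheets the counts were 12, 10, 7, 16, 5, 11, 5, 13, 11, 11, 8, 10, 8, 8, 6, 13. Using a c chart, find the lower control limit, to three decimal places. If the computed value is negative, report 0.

c̄ = (12 + 10 + 7 + 16 + 5 + 11 + 5 + 13 + 11 + 11 + 8 + 10 + 8 + 8 + 6 + 13) / 16 = 154 / 16 = 9.6250
LCL = c̄ − 3√c̄ = 9.6250 − 3 × 3.1024 = 0.3177

0.318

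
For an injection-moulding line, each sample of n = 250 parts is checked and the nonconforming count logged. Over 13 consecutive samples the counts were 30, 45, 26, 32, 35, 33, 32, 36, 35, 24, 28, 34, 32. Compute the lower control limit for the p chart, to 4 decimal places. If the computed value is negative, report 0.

0.0661

p̄ = Σdᵢ / (k·n) = 422 / (13 × 250) = 0.12985
LCL = p̄ − 3·√(p̄(1−p̄)/n) = 0.12985 − 3 × 0.02126 = 0.06607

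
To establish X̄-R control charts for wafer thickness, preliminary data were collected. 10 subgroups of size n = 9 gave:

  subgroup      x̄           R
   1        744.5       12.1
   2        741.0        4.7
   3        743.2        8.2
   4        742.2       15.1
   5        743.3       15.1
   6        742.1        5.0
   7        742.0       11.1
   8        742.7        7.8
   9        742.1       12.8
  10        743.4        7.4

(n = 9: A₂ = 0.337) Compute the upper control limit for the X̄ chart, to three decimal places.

745.996

X̄̄ = (744.5 + 741.0 + 743.2 + 742.2 + 743.3 + 742.1 + 742.0 + 742.7 + 742.1 + 743.4) / 10 = 7426.5000 / 10 = 742.6500
R̄ = (12.1 + 4.7 + 8.2 + 15.1 + 15.1 + 5.0 + 11.1 + 7.8 + 12.8 + 7.4) / 10 = 99.3000 / 10 = 9.9300
UCL = X̄̄ + A₂·R̄ = 742.6500 + 0.337 × 9.9300 = 745.9964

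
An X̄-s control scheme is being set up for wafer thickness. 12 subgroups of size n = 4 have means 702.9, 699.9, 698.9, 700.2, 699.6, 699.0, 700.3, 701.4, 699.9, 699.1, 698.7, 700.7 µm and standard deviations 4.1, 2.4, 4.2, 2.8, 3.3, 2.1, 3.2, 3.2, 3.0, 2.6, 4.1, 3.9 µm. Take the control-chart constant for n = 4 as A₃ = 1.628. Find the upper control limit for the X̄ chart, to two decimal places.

X̄̄ = (702.9 + 699.9 + 698.9 + 700.2 + 699.6 + 699.0 + 700.3 + 701.4 + 699.9 + 699.1 + 698.7 + 700.7) / 12 = 700.0500
s̄ = (4.1 + 2.4 + 4.2 + 2.8 + 3.3 + 2.1 + 3.2 + 3.2 + 3.0 + 2.6 + 4.1 + 3.9) / 12 = 3.2417
UCL = X̄̄ + A₃·s̄ = 700.0500 + 1.628 × 3.2417 = 705.3274

705.33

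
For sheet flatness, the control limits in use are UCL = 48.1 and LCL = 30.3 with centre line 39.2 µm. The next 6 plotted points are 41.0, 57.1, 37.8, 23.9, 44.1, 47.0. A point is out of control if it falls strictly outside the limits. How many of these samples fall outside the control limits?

2

Compare each point to [30.3, 48.1]: sample 2 = 57.1 > UCL; sample 4 = 23.9 < LCL.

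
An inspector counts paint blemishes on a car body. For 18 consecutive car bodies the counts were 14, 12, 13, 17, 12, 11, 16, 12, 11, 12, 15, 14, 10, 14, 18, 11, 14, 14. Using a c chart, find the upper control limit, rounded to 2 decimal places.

c̄ = (14 + 12 + 13 + 17 + 12 + 11 + 16 + 12 + 11 + 12 + 15 + 14 + 10 + 14 + 18 + 11 + 14 + 14) / 18 = 240 / 18 = 13.3333
UCL = c̄ + 3√c̄ = 13.3333 + 3 × √13.3333 = 13.3333 + 3 × 3.6515 = 24.2878

24.29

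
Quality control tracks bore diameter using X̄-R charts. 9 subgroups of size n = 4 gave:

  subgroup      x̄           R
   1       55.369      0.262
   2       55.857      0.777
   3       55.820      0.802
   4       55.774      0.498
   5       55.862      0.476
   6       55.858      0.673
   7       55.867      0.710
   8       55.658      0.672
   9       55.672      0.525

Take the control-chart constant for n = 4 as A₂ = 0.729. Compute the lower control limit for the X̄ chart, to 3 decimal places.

X̄̄ = (55.369 + 55.857 + 55.820 + 55.774 + 55.862 + 55.858 + 55.867 + 55.658 + 55.672) / 9 = 501.7370 / 9 = 55.7486
R̄ = (0.262 + 0.777 + 0.802 + 0.498 + 0.476 + 0.673 + 0.710 + 0.672 + 0.525) / 9 = 5.3950 / 9 = 0.5994
LCL = X̄̄ − A₂·R̄ = 55.7486 − 0.729 × 0.5994 = 55.3116

55.312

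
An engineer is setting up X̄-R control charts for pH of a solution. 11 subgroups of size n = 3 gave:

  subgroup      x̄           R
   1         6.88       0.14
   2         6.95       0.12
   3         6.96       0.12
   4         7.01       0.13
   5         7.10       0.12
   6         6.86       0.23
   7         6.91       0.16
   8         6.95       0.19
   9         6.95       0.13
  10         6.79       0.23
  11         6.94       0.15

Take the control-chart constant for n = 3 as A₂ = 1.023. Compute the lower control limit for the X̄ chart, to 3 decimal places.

6.776

X̄̄ = (6.88 + 6.95 + 6.96 + 7.01 + 7.10 + 6.86 + 6.91 + 6.95 + 6.95 + 6.79 + 6.94) / 11 = 76.3000 / 11 = 6.9364
R̄ = (0.14 + 0.12 + 0.12 + 0.13 + 0.12 + 0.23 + 0.16 + 0.19 + 0.13 + 0.23 + 0.15) / 11 = 1.7200 / 11 = 0.1564
LCL = X̄̄ − A₂·R̄ = 6.9364 − 1.023 × 0.1564 = 6.7764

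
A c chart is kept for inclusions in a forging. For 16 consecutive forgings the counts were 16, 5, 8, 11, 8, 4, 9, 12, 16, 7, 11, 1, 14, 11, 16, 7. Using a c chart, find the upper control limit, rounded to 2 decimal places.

c̄ = (16 + 5 + 8 + 11 + 8 + 4 + 9 + 12 + 16 + 7 + 11 + 1 + 14 + 11 + 16 + 7) / 16 = 156 / 16 = 9.7500
UCL = c̄ + 3√c̄ = 9.7500 + 3 × √9.7500 = 9.7500 + 3 × 3.1225 = 19.1175

19.12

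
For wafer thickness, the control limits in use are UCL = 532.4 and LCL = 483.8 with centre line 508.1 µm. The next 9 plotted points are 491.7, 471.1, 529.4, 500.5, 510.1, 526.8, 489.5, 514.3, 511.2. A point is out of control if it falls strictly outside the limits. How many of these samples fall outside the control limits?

Compare each point to [483.8, 532.4]: sample 2 = 471.1 < LCL.

1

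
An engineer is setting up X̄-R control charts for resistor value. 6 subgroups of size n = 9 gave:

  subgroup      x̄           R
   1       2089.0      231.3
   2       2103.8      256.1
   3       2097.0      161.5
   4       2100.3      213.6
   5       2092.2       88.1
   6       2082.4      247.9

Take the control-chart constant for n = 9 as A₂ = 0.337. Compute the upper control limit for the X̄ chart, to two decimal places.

X̄̄ = (2089.0 + 2103.8 + 2097.0 + 2100.3 + 2092.2 + 2082.4) / 6 = 12564.7000 / 6 = 2094.1167
R̄ = (231.3 + 256.1 + 161.5 + 213.6 + 88.1 + 247.9) / 6 = 1198.5000 / 6 = 199.7500
UCL = X̄̄ + A₂·R̄ = 2094.1167 + 0.337 × 199.7500 = 2161.4324

2161.43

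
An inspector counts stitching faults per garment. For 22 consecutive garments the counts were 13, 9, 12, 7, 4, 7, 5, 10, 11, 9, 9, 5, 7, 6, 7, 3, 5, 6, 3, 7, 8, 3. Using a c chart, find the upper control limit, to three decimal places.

c̄ = (13 + 9 + 12 + 7 + 4 + 7 + 5 + 10 + 11 + 9 + 9 + 5 + 7 + 6 + 7 + 3 + 5 + 6 + 3 + 7 + 8 + 3) / 22 = 156 / 22 = 7.0909
UCL = c̄ + 3√c̄ = 7.0909 + 3 × √7.0909 = 7.0909 + 3 × 2.6629 = 15.0795

15.080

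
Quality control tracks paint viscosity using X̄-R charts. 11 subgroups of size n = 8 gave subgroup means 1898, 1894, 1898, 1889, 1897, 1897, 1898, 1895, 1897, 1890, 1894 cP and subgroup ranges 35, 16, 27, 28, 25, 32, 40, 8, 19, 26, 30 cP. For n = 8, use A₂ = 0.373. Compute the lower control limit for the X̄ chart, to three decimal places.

1885.484

X̄̄ = (1898 + 1894 + 1898 + 1889 + 1897 + 1897 + 1898 + 1895 + 1897 + 1890 + 1894) / 11 = 20847.0000 / 11 = 1895.1818
R̄ = (35 + 16 + 27 + 28 + 25 + 32 + 40 + 8 + 19 + 26 + 30) / 11 = 286.0000 / 11 = 26.0000
LCL = X̄̄ − A₂·R̄ = 1895.1818 − 0.373 × 26.0000 = 1885.4838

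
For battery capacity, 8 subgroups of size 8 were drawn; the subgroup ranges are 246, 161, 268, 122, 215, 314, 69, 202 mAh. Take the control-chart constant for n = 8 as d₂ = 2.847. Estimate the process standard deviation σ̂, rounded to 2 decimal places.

70.12

R̄ = (246 + 161 + 268 + 122 + 215 + 314 + 69 + 202) / 8 = 199.6250
σ̂ = R̄ / d₂ = 199.6250 / 2.847 = 70.1177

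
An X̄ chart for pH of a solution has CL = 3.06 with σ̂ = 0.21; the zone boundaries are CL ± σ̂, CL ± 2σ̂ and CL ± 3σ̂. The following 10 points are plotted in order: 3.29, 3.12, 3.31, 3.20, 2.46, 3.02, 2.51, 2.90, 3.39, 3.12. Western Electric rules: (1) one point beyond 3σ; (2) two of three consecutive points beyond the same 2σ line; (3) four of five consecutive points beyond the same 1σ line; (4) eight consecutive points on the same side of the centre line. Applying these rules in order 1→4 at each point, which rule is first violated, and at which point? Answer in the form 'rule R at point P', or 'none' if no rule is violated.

Zone of each point (C = within 1σ̂, B = 1σ̂–2σ̂, A = 2σ̂–3σ̂, * = beyond 3σ̂; sign = side of CL): 1:+B, 2:+C, 3:+B, 4:+C, 5:-A, 6:-C, 7:-A, 8:-C, 9:+B, 10:+C
Rule 2 (two of three consecutive points beyond the same 2σ limit) is satisfied at point 7.

rule 2 at point 7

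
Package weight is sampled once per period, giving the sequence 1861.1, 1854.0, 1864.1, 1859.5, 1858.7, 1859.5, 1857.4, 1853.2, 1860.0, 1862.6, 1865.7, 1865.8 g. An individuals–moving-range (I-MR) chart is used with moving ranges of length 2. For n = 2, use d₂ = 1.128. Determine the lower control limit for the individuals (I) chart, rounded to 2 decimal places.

X̄ = (1861.1 + 1854.0 + 1864.1 + 1859.5 + 1858.7 + 1859.5 + 1857.4 + 1853.2 + 1860.0 + 1862.6 + 1865.7 + 1865.8) / 12 = 1860.1333
Moving ranges: 7.1, 10.1, 4.6, 0.8, 0.8, 2.1, 4.2, 6.8, 2.6, 3.1, 0.1; M̄R̄ = 42.3000 / 11 = 3.8455
LCL = X̄ − 3·M̄R̄/d₂ = 1860.1333 − 3 × 3.8455 / 1.128 = 1849.9061

1849.91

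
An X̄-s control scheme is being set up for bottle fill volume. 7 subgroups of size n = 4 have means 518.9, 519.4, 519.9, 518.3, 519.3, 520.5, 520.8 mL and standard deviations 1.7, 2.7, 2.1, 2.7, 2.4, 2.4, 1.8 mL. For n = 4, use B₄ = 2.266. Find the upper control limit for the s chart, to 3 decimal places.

5.115

s̄ = (1.7 + 2.7 + 2.1 + 2.7 + 2.4 + 2.4 + 1.8) / 7 = 2.2571
UCL_s = B₄·s̄ = 2.266 × 2.2571 = 5.1147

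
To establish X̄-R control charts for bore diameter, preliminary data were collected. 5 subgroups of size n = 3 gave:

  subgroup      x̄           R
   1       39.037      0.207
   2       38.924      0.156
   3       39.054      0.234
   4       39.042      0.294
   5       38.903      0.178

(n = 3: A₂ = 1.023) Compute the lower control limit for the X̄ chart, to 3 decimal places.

38.773

X̄̄ = (39.037 + 38.924 + 39.054 + 39.042 + 38.903) / 5 = 194.9600 / 5 = 38.9920
R̄ = (0.207 + 0.156 + 0.234 + 0.294 + 0.178) / 5 = 1.0690 / 5 = 0.2138
LCL = X̄̄ − A₂·R̄ = 38.9920 − 1.023 × 0.2138 = 38.7733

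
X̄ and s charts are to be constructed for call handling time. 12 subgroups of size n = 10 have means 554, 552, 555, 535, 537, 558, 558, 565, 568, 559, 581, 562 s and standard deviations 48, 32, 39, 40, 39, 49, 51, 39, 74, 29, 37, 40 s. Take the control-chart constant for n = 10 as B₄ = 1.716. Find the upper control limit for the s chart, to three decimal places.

s̄ = (48 + 32 + 39 + 40 + 39 + 49 + 51 + 39 + 74 + 29 + 37 + 40) / 12 = 43.0833
UCL_s = B₄·s̄ = 1.716 × 43.0833 = 73.9310

73.931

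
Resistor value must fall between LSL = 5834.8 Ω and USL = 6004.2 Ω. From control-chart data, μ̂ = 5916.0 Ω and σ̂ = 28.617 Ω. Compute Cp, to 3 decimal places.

0.987

Cp = (USL − LSL) / (6σ̂) = (6004.2 − 5834.8) / (6 × 28.617) = 169.4000 / 171.7020 = 0.9866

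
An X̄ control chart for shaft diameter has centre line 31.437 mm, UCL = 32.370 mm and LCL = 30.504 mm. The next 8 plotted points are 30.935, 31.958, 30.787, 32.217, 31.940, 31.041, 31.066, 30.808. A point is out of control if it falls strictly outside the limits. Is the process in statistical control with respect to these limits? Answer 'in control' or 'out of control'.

in control

All 8 points lie within [30.504, 32.370].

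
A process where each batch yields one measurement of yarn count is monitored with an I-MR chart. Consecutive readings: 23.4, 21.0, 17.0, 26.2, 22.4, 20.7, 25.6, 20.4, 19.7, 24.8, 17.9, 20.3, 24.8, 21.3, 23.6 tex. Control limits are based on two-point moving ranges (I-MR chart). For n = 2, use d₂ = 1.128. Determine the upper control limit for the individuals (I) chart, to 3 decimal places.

X̄ = (23.4 + 21.0 + 17.0 + 26.2 + 22.4 + 20.7 + 25.6 + 20.4 + 19.7 + 24.8 + 17.9 + 20.3 + 24.8 + 21.3 + 23.6) / 15 = 21.9400
Moving ranges: 2.4, 4.0, 9.2, 3.8, 1.7, 4.9, 5.2, 0.7, 5.1, 6.9, 2.4, 4.5, 3.5, 2.3; M̄R̄ = 56.6000 / 14 = 4.0429
UCL = X̄ + 3·M̄R̄/d₂ = 21.9400 + 3 × 4.0429 / 1.128 = 32.6923

32.692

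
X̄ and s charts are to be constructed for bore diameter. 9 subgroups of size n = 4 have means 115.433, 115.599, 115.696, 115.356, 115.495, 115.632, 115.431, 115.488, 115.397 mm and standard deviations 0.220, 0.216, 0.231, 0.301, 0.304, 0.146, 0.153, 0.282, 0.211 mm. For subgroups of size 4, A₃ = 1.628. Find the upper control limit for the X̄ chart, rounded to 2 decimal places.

X̄̄ = (115.433 + 115.599 + 115.696 + 115.356 + 115.495 + 115.632 + 115.431 + 115.488 + 115.397) / 9 = 115.5030
s̄ = (0.220 + 0.216 + 0.231 + 0.301 + 0.304 + 0.146 + 0.153 + 0.282 + 0.211) / 9 = 0.2293
UCL = X̄̄ + A₃·s̄ = 115.5030 + 1.628 × 0.2293 = 115.8764

115.88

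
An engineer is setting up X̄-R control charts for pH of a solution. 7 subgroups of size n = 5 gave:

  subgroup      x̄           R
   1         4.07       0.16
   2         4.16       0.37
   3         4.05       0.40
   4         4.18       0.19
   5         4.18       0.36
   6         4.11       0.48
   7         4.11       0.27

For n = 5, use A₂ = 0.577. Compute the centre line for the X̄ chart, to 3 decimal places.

X̄̄ = (4.07 + 4.16 + 4.05 + 4.18 + 4.18 + 4.11 + 4.11) / 7 = 28.8600 / 7 = 4.1229
CL = X̄̄ = 4.1229

4.123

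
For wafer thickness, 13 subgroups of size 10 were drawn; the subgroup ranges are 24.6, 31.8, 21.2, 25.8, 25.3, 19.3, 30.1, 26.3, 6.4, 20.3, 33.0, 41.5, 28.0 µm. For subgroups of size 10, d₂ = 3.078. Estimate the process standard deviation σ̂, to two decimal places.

R̄ = (24.6 + 31.8 + 21.2 + 25.8 + 25.3 + 19.3 + 30.1 + 26.3 + 6.4 + 20.3 + 33.0 + 41.5 + 28.0) / 13 = 25.6615
σ̂ = R̄ / d₂ = 25.6615 / 3.078 = 8.3371

8.34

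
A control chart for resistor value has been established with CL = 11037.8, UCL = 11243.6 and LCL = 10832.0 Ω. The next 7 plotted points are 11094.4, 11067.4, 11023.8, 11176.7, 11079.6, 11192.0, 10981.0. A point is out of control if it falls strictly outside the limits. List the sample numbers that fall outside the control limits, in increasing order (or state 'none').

none

All 7 points lie within [10832.0, 11243.6].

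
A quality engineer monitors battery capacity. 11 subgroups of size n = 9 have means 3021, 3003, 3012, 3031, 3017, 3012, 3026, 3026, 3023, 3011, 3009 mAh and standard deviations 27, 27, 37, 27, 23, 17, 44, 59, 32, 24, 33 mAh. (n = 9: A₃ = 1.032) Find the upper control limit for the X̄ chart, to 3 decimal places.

3050.200

X̄̄ = (3021 + 3003 + 3012 + 3031 + 3017 + 3012 + 3026 + 3026 + 3023 + 3011 + 3009) / 11 = 3017.3636
s̄ = (27 + 27 + 37 + 27 + 23 + 17 + 44 + 59 + 32 + 24 + 33) / 11 = 31.8182
UCL = X̄̄ + A₃·s̄ = 3017.3636 + 1.032 × 31.8182 = 3050.2000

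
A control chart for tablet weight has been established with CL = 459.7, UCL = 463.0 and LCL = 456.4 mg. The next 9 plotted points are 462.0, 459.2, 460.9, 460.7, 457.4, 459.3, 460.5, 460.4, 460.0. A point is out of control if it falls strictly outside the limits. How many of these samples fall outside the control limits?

0

All 9 points lie within [456.4, 463.0].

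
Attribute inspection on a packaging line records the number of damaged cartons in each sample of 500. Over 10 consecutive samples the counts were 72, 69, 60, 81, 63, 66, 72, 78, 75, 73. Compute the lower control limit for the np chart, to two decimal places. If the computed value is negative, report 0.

p̄ = Σdᵢ / (k·n) = 709 / (10 × 500) = 0.14180
LCL = np̄ − 3·√(np̄(1−p̄)) = 70.9000 − 3 × 7.8004 = 47.4988

47.50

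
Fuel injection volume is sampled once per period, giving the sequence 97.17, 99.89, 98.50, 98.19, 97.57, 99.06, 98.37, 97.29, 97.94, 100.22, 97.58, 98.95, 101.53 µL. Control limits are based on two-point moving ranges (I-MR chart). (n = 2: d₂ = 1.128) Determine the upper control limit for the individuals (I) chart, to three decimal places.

102.585

X̄ = (97.17 + 99.89 + 98.50 + 98.19 + 97.57 + 99.06 + 98.37 + 97.29 + 97.94 + 100.22 + 97.58 + 98.95 + 101.53) / 13 = 98.6354
Moving ranges: 2.72, 1.39, 0.31, 0.62, 1.49, 0.69, 1.08, 0.65, 2.28, 2.64, 1.37, 2.58; M̄R̄ = 17.8200 / 12 = 1.4850
UCL = X̄ + 3·M̄R̄/d₂ = 98.6354 + 3 × 1.4850 / 1.128 = 102.5849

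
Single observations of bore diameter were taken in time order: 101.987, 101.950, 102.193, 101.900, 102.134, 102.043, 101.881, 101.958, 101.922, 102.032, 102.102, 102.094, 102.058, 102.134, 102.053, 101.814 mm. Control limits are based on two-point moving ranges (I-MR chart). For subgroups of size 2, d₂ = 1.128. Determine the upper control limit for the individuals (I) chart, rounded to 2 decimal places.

102.33

X̄ = (101.987 + 101.950 + 102.193 + 101.900 + 102.134 + 102.043 + 101.881 + 101.958 + 101.922 + 102.032 + 102.102 + 102.094 + 102.058 + 102.134 + 102.053 + 101.814) / 16 = 102.0159
Moving ranges: 0.037, 0.243, 0.293, 0.234, 0.091, 0.162, 0.077, 0.036, 0.110, 0.070, 0.008, 0.036, 0.076, 0.081, 0.239; M̄R̄ = 1.7930 / 15 = 0.1195
UCL = X̄ + 3·M̄R̄/d₂ = 102.0159 + 3 × 0.1195 / 1.128 = 102.3338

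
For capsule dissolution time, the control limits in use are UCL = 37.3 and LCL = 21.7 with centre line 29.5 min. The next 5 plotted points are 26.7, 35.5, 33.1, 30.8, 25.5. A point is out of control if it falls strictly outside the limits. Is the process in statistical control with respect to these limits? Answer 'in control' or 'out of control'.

All 5 points lie within [21.7, 37.3].

in control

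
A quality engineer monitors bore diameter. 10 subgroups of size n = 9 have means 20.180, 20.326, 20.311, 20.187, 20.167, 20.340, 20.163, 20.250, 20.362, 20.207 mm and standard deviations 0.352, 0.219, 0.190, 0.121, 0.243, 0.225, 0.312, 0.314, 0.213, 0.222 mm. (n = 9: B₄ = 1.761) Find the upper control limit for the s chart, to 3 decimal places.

0.425

s̄ = (0.352 + 0.219 + 0.190 + 0.121 + 0.243 + 0.225 + 0.312 + 0.314 + 0.213 + 0.222) / 10 = 0.2411
UCL_s = B₄·s̄ = 1.761 × 0.2411 = 0.4246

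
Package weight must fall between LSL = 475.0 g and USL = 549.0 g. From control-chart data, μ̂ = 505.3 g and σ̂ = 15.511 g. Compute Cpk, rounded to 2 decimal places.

Cpu = (USL − μ̂) / (3σ̂) = (549.0 − 505.3) / (3 × 15.511) = 0.9391; Cpl = (μ̂ − LSL) / (3σ̂) = (505.3 − 475.0) / (3 × 15.511) = 0.6512; Cpk = min(Cpu, Cpl) = 0.6512

0.65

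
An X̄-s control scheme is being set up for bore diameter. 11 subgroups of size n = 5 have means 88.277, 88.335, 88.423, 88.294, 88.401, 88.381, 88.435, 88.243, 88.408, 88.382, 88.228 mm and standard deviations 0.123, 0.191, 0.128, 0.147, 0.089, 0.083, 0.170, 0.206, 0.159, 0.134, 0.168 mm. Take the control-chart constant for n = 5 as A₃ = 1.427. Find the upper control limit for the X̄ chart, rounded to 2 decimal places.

X̄̄ = (88.277 + 88.335 + 88.423 + 88.294 + 88.401 + 88.381 + 88.435 + 88.243 + 88.408 + 88.382 + 88.228) / 11 = 88.3461
s̄ = (0.123 + 0.191 + 0.128 + 0.147 + 0.089 + 0.083 + 0.170 + 0.206 + 0.159 + 0.134 + 0.168) / 11 = 0.1453
UCL = X̄̄ + A₃·s̄ = 88.3461 + 1.427 × 0.1453 = 88.5534

88.55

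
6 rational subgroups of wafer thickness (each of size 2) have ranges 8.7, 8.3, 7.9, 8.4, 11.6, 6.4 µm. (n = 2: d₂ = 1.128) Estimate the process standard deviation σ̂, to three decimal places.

R̄ = (8.7 + 8.3 + 7.9 + 8.4 + 11.6 + 6.4) / 6 = 8.5500
σ̂ = R̄ / d₂ = 8.5500 / 1.128 = 7.5798

7.580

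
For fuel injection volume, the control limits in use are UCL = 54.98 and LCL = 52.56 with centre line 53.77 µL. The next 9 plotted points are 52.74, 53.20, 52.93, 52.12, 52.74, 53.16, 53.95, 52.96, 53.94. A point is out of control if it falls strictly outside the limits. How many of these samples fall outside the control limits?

Compare each point to [52.56, 54.98]: sample 4 = 52.12 < LCL.

1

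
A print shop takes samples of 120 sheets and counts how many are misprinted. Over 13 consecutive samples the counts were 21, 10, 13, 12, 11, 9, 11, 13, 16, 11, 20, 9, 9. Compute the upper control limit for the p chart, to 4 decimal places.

0.1900

p̄ = Σdᵢ / (k·n) = 165 / (13 × 120) = 0.10577
UCL = p̄ + 3·√(p̄(1−p̄)/n) = 0.10577 + 3 × √(0.10577×0.89423/120) = 0.10577 + 3 × 0.02807 = 0.18999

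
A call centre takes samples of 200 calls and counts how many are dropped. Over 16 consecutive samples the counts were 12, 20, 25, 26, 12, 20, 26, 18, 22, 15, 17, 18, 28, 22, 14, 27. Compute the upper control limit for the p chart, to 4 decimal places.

0.1644

p̄ = Σdᵢ / (k·n) = 322 / (16 × 200) = 0.10063
UCL = p̄ + 3·√(p̄(1−p̄)/n) = 0.10063 + 3 × √(0.10063×0.89938/200) = 0.10063 + 3 × 0.02127 = 0.16444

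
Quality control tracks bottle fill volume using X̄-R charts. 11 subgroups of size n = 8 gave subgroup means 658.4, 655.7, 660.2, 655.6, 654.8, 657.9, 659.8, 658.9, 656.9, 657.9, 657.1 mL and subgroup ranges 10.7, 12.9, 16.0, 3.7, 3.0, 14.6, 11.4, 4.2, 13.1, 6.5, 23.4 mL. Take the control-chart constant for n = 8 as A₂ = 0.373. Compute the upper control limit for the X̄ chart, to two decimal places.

661.62

X̄̄ = (658.4 + 655.7 + 660.2 + 655.6 + 654.8 + 657.9 + 659.8 + 658.9 + 656.9 + 657.9 + 657.1) / 11 = 7233.2000 / 11 = 657.5636
R̄ = (10.7 + 12.9 + 16.0 + 3.7 + 3.0 + 14.6 + 11.4 + 4.2 + 13.1 + 6.5 + 23.4) / 11 = 119.5000 / 11 = 10.8636
UCL = X̄̄ + A₂·R̄ = 657.5636 + 0.373 × 10.8636 = 661.6158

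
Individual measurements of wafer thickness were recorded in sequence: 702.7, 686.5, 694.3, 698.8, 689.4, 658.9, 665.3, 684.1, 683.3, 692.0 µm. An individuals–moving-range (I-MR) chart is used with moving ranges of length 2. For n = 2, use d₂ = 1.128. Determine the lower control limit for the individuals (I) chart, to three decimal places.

655.063

X̄ = (702.7 + 686.5 + 694.3 + 698.8 + 689.4 + 658.9 + 665.3 + 684.1 + 683.3 + 692.0) / 10 = 685.5300
Moving ranges: 16.2, 7.8, 4.5, 9.4, 30.5, 6.4, 18.8, 0.8, 8.7; M̄R̄ = 103.1000 / 9 = 11.4556
LCL = X̄ − 3·M̄R̄/d₂ = 685.5300 − 3 × 11.4556 / 1.128 = 655.0631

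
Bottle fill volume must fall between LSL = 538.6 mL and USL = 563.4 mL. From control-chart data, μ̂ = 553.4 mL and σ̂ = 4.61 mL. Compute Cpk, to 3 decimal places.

Cpu = (USL − μ̂) / (3σ̂) = (563.4 − 553.4) / (3 × 4.61) = 0.7231; Cpl = (μ̂ − LSL) / (3σ̂) = (553.4 − 538.6) / (3 × 4.61) = 1.0701; Cpk = min(Cpu, Cpl) = 0.7231

0.723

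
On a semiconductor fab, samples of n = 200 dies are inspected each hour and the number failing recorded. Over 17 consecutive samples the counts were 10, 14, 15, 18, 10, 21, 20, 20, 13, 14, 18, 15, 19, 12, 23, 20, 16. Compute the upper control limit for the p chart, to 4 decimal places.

p̄ = Σdᵢ / (k·n) = 278 / (17 × 200) = 0.08176
UCL = p̄ + 3·√(p̄(1−p̄)/n) = 0.08176 + 3 × √(0.08176×0.91824/200) = 0.08176 + 3 × 0.01938 = 0.13989

0.1399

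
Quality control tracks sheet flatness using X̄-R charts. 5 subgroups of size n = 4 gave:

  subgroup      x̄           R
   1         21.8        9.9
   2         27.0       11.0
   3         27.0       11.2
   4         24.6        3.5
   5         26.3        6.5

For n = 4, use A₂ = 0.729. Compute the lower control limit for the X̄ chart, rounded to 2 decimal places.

X̄̄ = (21.8 + 27.0 + 27.0 + 24.6 + 26.3) / 5 = 126.7000 / 5 = 25.3400
R̄ = (9.9 + 11.0 + 11.2 + 3.5 + 6.5) / 5 = 42.1000 / 5 = 8.4200
LCL = X̄̄ − A₂·R̄ = 25.3400 − 0.729 × 8.4200 = 19.2018

19.20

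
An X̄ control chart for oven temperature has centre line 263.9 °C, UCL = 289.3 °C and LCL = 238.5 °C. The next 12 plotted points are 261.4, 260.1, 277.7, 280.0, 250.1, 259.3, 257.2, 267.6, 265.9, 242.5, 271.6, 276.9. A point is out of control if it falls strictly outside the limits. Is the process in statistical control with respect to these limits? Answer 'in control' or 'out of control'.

All 12 points lie within [238.5, 289.3].

in control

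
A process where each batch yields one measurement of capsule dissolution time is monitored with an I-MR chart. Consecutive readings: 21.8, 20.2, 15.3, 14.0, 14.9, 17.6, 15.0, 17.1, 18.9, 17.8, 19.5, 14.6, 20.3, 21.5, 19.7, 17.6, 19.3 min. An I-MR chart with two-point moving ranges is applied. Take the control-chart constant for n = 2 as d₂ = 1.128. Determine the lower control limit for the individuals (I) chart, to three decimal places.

11.614

X̄ = (21.8 + 20.2 + 15.3 + 14.0 + 14.9 + 17.6 + 15.0 + 17.1 + 18.9 + 17.8 + 19.5 + 14.6 + 20.3 + 21.5 + 19.7 + 17.6 + 19.3) / 17 = 17.9471
Moving ranges: 1.6, 4.9, 1.3, 0.9, 2.7, 2.6, 2.1, 1.8, 1.1, 1.7, 4.9, 5.7, 1.2, 1.8, 2.1, 1.7; M̄R̄ = 38.1000 / 16 = 2.3813
LCL = X̄ − 3·M̄R̄/d₂ = 17.9471 − 3 × 2.3813 / 1.128 = 11.6139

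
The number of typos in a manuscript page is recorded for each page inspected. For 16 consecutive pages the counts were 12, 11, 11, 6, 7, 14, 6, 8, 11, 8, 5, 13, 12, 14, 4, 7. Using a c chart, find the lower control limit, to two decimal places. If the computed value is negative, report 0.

0.16

c̄ = (12 + 11 + 11 + 6 + 7 + 14 + 6 + 8 + 11 + 8 + 5 + 13 + 12 + 14 + 4 + 7) / 16 = 149 / 16 = 9.3125
LCL = c̄ − 3√c̄ = 9.3125 − 3 × 3.0516 = 0.1576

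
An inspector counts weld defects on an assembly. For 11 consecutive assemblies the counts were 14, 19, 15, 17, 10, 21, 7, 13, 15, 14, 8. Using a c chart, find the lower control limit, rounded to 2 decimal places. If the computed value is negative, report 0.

2.72

c̄ = (14 + 19 + 15 + 17 + 10 + 21 + 7 + 13 + 15 + 14 + 8) / 11 = 153 / 11 = 13.9091
LCL = c̄ − 3√c̄ = 13.9091 − 3 × 3.7295 = 2.7206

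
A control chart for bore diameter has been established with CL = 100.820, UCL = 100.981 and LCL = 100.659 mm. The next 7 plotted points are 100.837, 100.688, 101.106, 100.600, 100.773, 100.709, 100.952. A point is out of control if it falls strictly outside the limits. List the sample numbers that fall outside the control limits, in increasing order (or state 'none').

Compare each point to [100.659, 100.981]: sample 3 = 101.106 > UCL; sample 4 = 100.600 < LCL.

3, 4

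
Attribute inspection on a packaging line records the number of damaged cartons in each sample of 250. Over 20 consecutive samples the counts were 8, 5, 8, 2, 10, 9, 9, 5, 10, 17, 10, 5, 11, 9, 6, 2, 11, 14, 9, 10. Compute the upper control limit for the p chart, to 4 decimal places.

0.0684

p̄ = Σdᵢ / (k·n) = 170 / (20 × 250) = 0.03400
UCL = p̄ + 3·√(p̄(1−p̄)/n) = 0.03400 + 3 × √(0.03400×0.96600/250) = 0.03400 + 3 × 0.01146 = 0.06839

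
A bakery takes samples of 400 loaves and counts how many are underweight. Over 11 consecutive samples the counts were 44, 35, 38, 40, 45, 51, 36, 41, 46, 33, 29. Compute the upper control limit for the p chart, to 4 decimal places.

0.1445

p̄ = Σdᵢ / (k·n) = 438 / (11 × 400) = 0.09955
UCL = p̄ + 3·√(p̄(1−p̄)/n) = 0.09955 + 3 × √(0.09955×0.90045/400) = 0.09955 + 3 × 0.01497 = 0.14445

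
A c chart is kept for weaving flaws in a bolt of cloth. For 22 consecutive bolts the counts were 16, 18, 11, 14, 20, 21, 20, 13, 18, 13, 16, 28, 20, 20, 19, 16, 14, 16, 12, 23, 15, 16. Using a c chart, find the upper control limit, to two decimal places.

29.68

c̄ = (16 + 18 + 11 + 14 + 20 + 21 + 20 + 13 + 18 + 13 + 16 + 28 + 20 + 20 + 19 + 16 + 14 + 16 + 12 + 23 + 15 + 16) / 22 = 379 / 22 = 17.2273
UCL = c̄ + 3√c̄ = 17.2273 + 3 × √17.2273 = 17.2273 + 3 × 4.1506 = 29.6790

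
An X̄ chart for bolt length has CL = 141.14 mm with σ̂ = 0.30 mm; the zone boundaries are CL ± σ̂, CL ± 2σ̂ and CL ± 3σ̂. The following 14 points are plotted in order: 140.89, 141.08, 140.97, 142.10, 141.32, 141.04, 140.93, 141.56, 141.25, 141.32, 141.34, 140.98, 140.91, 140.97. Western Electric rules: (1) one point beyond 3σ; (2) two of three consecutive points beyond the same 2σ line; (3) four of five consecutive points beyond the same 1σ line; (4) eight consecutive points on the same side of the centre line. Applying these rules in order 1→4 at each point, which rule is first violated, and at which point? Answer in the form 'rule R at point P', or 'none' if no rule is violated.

Zone of each point (C = within 1σ̂, B = 1σ̂–2σ̂, A = 2σ̂–3σ̂, * = beyond 3σ̂; sign = side of CL): 1:-C, 2:-C, 3:-C, 4:+*, 5:+C, 6:-C, 7:-C, 8:+B, 9:+C, 10:+C, 11:+C, 12:-C, 13:-C, 14:-C
Rule 1 (one point beyond the 3σ limits) is satisfied at point 4.

rule 1 at point 4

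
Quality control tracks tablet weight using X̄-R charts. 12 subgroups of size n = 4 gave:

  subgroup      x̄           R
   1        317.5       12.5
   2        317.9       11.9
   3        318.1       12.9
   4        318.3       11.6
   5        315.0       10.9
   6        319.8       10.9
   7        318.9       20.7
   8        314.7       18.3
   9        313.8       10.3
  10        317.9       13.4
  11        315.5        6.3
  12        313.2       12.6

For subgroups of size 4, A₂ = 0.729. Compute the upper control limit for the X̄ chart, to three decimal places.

325.969

X̄̄ = (317.5 + 317.9 + 318.1 + 318.3 + 315.0 + 319.8 + 318.9 + 314.7 + 313.8 + 317.9 + 315.5 + 313.2) / 12 = 3800.6000 / 12 = 316.7167
R̄ = (12.5 + 11.9 + 12.9 + 11.6 + 10.9 + 10.9 + 20.7 + 18.3 + 10.3 + 13.4 + 6.3 + 12.6) / 12 = 152.3000 / 12 = 12.6917
UCL = X̄̄ + A₂·R̄ = 316.7167 + 0.729 × 12.6917 = 325.9689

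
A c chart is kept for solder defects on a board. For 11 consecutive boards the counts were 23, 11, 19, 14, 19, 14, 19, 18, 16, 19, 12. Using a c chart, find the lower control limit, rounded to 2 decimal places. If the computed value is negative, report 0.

4.46

c̄ = (23 + 11 + 19 + 14 + 19 + 14 + 19 + 18 + 16 + 19 + 12) / 11 = 184 / 11 = 16.7273
LCL = c̄ − 3√c̄ = 16.7273 − 3 × 4.0899 = 4.4576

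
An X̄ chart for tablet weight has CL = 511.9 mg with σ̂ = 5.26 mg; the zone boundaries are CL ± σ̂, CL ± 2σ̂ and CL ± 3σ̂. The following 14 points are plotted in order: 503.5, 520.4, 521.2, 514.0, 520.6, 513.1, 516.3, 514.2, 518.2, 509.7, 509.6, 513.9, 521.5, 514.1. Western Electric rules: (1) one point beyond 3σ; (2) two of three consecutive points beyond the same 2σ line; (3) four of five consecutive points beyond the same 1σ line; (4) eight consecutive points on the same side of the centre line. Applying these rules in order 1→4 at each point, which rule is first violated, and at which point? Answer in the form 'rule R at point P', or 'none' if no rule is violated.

Zone of each point (C = within 1σ̂, B = 1σ̂–2σ̂, A = 2σ̂–3σ̂, * = beyond 3σ̂; sign = side of CL): 1:-B, 2:+B, 3:+B, 4:+C, 5:+B, 6:+C, 7:+C, 8:+C, 9:+B, 10:-C, 11:-C, 12:+C, 13:+B, 14:+C
Rule 4 (eight consecutive points on the same side of the centre line) is satisfied at point 9.

rule 4 at point 9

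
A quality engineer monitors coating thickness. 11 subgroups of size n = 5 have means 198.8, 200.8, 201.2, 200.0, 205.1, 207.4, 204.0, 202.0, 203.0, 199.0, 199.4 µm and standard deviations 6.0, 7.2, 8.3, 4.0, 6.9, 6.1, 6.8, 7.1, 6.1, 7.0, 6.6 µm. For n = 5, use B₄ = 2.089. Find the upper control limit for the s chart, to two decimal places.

s̄ = (6.0 + 7.2 + 8.3 + 4.0 + 6.9 + 6.1 + 6.8 + 7.1 + 6.1 + 7.0 + 6.6) / 11 = 6.5545
UCL_s = B₄·s̄ = 2.089 × 6.5545 = 13.6924

13.69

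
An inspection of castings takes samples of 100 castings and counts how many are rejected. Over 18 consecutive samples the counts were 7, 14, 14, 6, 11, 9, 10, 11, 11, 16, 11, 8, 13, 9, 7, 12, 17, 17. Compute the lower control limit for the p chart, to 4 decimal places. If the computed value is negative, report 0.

0.0179

p̄ = Σdᵢ / (k·n) = 203 / (18 × 100) = 0.11278
LCL = p̄ − 3·√(p̄(1−p̄)/n) = 0.11278 − 3 × 0.03163 = 0.01788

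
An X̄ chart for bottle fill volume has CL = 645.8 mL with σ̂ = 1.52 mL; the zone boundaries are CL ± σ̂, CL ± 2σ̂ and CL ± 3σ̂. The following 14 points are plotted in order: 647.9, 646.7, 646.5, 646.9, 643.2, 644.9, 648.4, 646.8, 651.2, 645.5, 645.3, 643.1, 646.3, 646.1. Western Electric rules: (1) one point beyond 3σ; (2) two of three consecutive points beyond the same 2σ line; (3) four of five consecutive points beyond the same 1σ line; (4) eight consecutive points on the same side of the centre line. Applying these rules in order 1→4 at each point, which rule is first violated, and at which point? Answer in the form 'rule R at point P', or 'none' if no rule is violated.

Zone of each point (C = within 1σ̂, B = 1σ̂–2σ̂, A = 2σ̂–3σ̂, * = beyond 3σ̂; sign = side of CL): 1:+B, 2:+C, 3:+C, 4:+C, 5:-B, 6:-C, 7:+B, 8:+C, 9:+*, 10:-C, 11:-C, 12:-B, 13:+C, 14:+C
Rule 1 (one point beyond the 3σ limits) is satisfied at point 9.

rule 1 at point 9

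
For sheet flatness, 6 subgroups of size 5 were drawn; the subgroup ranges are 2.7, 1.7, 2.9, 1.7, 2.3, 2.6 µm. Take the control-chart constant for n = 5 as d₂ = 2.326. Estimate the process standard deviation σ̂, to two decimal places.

R̄ = (2.7 + 1.7 + 2.9 + 1.7 + 2.3 + 2.6) / 6 = 2.3167
σ̂ = R̄ / d₂ = 2.3167 / 2.326 = 0.9960

1.00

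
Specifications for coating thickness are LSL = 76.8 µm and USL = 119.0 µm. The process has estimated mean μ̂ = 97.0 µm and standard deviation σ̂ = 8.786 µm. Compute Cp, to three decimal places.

0.801

Cp = (USL − LSL) / (6σ̂) = (119.0 − 76.8) / (6 × 8.786) = 42.2000 / 52.7160 = 0.8005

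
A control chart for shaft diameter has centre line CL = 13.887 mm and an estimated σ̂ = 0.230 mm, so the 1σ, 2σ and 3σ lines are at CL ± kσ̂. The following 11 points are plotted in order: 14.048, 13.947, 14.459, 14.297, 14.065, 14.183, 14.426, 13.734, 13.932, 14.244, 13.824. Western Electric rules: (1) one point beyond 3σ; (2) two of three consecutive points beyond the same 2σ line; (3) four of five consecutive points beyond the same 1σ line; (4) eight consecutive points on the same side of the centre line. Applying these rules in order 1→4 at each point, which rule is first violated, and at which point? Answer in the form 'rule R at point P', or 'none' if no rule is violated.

Zone of each point (C = within 1σ̂, B = 1σ̂–2σ̂, A = 2σ̂–3σ̂, * = beyond 3σ̂; sign = side of CL): 1:+C, 2:+C, 3:+A, 4:+B, 5:+C, 6:+B, 7:+A, 8:-C, 9:+C, 10:+B, 11:-C
Rule 3 (four of five consecutive points beyond the same 1σ limit) is satisfied at point 7.

rule 3 at point 7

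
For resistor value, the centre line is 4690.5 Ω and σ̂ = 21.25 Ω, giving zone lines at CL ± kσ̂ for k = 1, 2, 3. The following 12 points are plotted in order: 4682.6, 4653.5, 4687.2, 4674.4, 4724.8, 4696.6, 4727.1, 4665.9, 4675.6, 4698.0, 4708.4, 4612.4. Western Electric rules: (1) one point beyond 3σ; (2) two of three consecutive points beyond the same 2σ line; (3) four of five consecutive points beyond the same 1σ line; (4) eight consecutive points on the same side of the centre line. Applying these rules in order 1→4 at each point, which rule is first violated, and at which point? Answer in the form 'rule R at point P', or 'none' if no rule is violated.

Zone of each point (C = within 1σ̂, B = 1σ̂–2σ̂, A = 2σ̂–3σ̂, * = beyond 3σ̂; sign = side of CL): 1:-C, 2:-B, 3:-C, 4:-C, 5:+B, 6:+C, 7:+B, 8:-B, 9:-C, 10:+C, 11:+C, 12:-*
Rule 1 (one point beyond the 3σ limits) is satisfied at point 12.

rule 1 at point 12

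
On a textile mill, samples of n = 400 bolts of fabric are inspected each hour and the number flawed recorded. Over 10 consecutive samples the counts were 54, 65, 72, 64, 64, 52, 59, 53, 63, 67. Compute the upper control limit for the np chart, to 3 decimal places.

p̄ = Σdᵢ / (k·n) = 613 / (10 × 400) = 0.15325
UCL = np̄ + 3·√(np̄(1−p̄)) = 61.3000 + 3 × √(61.3000×0.84675) = 61.3000 + 3 × 7.2046 = 82.9137

82.914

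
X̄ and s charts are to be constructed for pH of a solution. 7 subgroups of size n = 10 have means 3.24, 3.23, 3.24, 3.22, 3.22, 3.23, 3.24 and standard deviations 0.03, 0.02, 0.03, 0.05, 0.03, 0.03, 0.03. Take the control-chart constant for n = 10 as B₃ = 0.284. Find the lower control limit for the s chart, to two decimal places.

0.01

s̄ = (0.03 + 0.02 + 0.03 + 0.05 + 0.03 + 0.03 + 0.03) / 7 = 0.0314
LCL_s = B₃·s̄ = 0.284 × 0.0314 = 0.0089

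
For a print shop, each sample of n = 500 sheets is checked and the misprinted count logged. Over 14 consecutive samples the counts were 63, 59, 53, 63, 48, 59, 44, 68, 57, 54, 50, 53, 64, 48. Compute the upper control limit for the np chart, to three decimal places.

p̄ = Σdᵢ / (k·n) = 783 / (14 × 500) = 0.11186
UCL = np̄ + 3·√(np̄(1−p̄)) = 55.9286 + 3 × √(55.9286×0.88814) = 55.9286 + 3 × 7.0479 = 77.0722

77.072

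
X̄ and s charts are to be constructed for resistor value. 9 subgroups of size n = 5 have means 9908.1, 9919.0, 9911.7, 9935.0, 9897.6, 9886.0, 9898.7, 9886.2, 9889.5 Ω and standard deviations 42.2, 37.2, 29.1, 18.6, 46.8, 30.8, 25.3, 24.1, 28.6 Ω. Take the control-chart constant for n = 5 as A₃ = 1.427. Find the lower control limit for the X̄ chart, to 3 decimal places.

9858.710

X̄̄ = (9908.1 + 9919.0 + 9911.7 + 9935.0 + 9897.6 + 9886.0 + 9898.7 + 9886.2 + 9889.5) / 9 = 9903.5333
s̄ = (42.2 + 37.2 + 29.1 + 18.6 + 46.8 + 30.8 + 25.3 + 24.1 + 28.6) / 9 = 31.4111
LCL = X̄̄ − A₃·s̄ = 9903.5333 − 1.427 × 31.4111 = 9858.7097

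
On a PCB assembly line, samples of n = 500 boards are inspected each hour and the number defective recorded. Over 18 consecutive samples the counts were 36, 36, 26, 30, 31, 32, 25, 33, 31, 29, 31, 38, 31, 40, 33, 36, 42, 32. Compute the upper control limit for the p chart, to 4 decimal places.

0.0990

p̄ = Σdᵢ / (k·n) = 592 / (18 × 500) = 0.06578
UCL = p̄ + 3·√(p̄(1−p̄)/n) = 0.06578 + 3 × √(0.06578×0.93422/500) = 0.06578 + 3 × 0.01109 = 0.09904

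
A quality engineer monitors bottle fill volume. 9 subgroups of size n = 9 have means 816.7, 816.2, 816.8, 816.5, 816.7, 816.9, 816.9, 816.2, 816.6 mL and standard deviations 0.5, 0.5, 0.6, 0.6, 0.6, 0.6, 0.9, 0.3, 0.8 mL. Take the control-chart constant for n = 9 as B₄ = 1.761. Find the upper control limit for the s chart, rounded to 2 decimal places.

s̄ = (0.5 + 0.5 + 0.6 + 0.6 + 0.6 + 0.6 + 0.9 + 0.3 + 0.8) / 9 = 0.6000
UCL_s = B₄·s̄ = 1.761 × 0.6000 = 1.0566

1.06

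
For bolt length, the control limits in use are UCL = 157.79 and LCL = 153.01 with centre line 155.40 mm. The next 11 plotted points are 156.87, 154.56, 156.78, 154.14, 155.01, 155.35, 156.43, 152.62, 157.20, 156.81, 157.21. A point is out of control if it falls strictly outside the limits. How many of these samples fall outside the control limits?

1

Compare each point to [153.01, 157.79]: sample 8 = 152.62 < LCL.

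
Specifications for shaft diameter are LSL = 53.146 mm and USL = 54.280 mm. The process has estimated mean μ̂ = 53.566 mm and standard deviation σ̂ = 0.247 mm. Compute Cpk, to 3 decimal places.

0.567

Cpu = (USL − μ̂) / (3σ̂) = (54.280 − 53.566) / (3 × 0.247) = 0.9636; Cpl = (μ̂ − LSL) / (3σ̂) = (53.566 − 53.146) / (3 × 0.247) = 0.5668; Cpk = min(Cpu, Cpl) = 0.5668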